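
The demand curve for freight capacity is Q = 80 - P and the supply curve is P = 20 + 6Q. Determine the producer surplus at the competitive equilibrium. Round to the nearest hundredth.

220.41

Rewriting demand in inverse form: P = 80 - Q.
Equilibrium: 80 - Q = 20 + 6Q, so Q* = 8.5714 and P* = 71.4286.
Producer surplus is the triangle above supply below P*: (1/2)(8.5714)(71.4286 - 20) = (1/2)(8.5714)(51.4286) = 220.4082.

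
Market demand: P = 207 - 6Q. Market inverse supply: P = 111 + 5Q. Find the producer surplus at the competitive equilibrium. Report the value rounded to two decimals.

190.41

Setting demand equal to supply, 96 = 11Q, so Q* = 8.7273 and P* = 154.6364.
Producer surplus is the triangle above supply below P*: (1/2)(8.7273)(154.6364 - 111) = (1/2)(8.7273)(43.6364) = 190.4132.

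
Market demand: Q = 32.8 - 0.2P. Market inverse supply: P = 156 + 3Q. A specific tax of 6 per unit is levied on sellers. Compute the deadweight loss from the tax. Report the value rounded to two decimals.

2.25

Rewriting demand in inverse form: P = 164 - 5Q.
Without the tax, 164 - 5Q = 156 + 3Q so Q* = 1 and P* = 159.
A tax on sellers shifts supply up by 6: 164 - 5Q = 156 + 3Q + 6, so Q_t = 0.25. Buyers pay P_b = 162.75; sellers receive P_s = P_b - 6 = 156.75.
The welfare triangle lost has base Q* - Q_t = 0.75 and height t = 6, so DWL = (1/2)(0.75)(6) = 2.25.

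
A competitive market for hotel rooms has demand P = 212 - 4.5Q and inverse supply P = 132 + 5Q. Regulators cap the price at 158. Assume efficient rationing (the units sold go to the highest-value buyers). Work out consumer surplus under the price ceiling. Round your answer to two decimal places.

219.96

Without the control, 212 - 4.5Q = 132 + 5Q so Q* = 8.4211 and P* = 174.1053.
At the ceiling price 158, quantity supplied is (158 - 132)/5 = 5.2; supply is the short side, so Q = 5.2 trades at P = 158.
The demand price at Q = 5.2 is 188.6. CS is the trapezoid between demand and 158 over [0, 5.2]: (1/2)[(212 - 158) + (188.6 - 158)](5.2) = 219.96.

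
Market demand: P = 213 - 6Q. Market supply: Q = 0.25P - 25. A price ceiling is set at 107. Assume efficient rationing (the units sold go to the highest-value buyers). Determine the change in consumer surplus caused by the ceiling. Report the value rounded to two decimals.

-206.76

Rewriting supply in inverse form: P = 100 + 4Q.
Without the control, 213 - 6Q = 100 + 4Q so Q* = 11.3 and P* = 145.2.
At P = 107, sellers supply (107 - 100)/4 = 1.75 while buyers want more, so the quantity traded is 1.75 at price 107.
CS goes from (1/2)(11.3)(67.8) = 383.07 to 176.3125 (computed as (213 - 107)(1.75) - (1/2)(6)(1.75)^2), a change of -206.7575.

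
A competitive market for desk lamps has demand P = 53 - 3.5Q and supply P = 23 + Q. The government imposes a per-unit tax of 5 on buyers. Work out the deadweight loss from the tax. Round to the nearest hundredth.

2.78

Pre-tax equilibrium: 53 - 3.5Q = 23 + Q gives Q* = 6.6667, P* = 29.6667.
With the tax, buyers' net willingness to pay falls by 5: (53 - 5) - 3.5Q = 23 + Q, so Q_t = 5.5556. Buyers pay P_b = 33.5556; sellers receive P_s = P_b - 5 = 28.5556.
Deadweight loss is the triangle between the curves from Q_t to Q*: (1/2)(6.6667 - 5.5556)(5) = 2.7778.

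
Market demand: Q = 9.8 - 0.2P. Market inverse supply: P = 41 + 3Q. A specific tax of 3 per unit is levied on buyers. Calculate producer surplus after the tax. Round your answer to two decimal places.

0.59

Rewriting demand in inverse form: P = 49 - 5Q.
Without the tax, 49 - 5Q = 41 + 3Q so Q* = 1 and P* = 44.
With the tax, buyers' net willingness to pay falls by 3: (49 - 3) - 5Q = 41 + 3Q, so Q_t = 0.625. Buyers pay P_b = 45.875; sellers receive P_s = P_b - 3 = 42.875.
Producer surplus is the triangle above supply below P_s: (1/2)(0.625)(42.875 - 41) = 0.5859.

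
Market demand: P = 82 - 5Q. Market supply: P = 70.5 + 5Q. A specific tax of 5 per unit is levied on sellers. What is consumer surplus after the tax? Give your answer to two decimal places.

Pre-tax equilibrium: 82 - 5Q = 70.5 + 5Q gives Q* = 1.15, P* = 76.25.
A tax on sellers shifts supply up by 5: 82 - 5Q = 70.5 + 5Q + 5, so Q_t = 0.65. Buyers pay P_b = 78.75; sellers receive P_s = P_b - 5 = 73.75.
Consumer surplus is the triangle under demand above P_b: (1/2)(0.65)(82 - 78.75) = 1.0562.

1.06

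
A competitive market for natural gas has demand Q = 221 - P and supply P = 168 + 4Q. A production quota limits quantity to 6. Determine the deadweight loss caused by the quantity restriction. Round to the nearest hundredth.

52.90

Rewriting demand in inverse form: P = 221 - Q.
Unrestricted equilibrium: Q* = (221 - 168)/(1 + 4) = 10.6.
At Q = 6 the demand price is 221 - (6) = 215 and the supply price is 168 + 4(6) = 192.
Deadweight loss is the triangle between the curves from 6 to 10.6: (1/2)(215 - 192)(10.6 - 6) = 52.9.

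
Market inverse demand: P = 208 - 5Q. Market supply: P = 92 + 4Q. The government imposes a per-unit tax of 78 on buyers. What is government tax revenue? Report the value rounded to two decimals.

Pre-tax equilibrium: 208 - 5Q = 92 + 4Q gives Q* = 12.8889, P* = 143.5556.
With the tax, buyers' net willingness to pay falls by 78: (208 - 78) - 5Q = 92 + 4Q, so Q_t = 4.2222. Buyers pay P_b = 186.8889; sellers receive P_s = P_b - 78 = 108.8889.
Revenue is the tax times quantity traded: 78 x 4.2222 = 329.3333.

329.33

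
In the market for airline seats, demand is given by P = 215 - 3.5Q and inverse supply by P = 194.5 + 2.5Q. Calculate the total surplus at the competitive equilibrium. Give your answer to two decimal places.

35.02

Setting demand equal to supply, 20.5 = 6Q, so Q* = 3.4167 and P* = 203.0417.
CS = (1/2)(3.4167)(11.9583) = 20.4288 and PS = (1/2)(3.4167)(8.5417) = 14.592, so total surplus = 35.0208.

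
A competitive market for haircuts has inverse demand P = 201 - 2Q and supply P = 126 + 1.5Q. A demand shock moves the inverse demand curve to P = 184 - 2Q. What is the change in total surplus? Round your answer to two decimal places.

Initial equilibrium: Q_0 = 21.4286, P_0 = 158.1429; CS_0 = (1/2)(21.4286)(42.8571) = 459.1837, PS_0 = (1/2)(21.4286)(32.1429) = 344.3878.
New equilibrium: 184 - 2Q = 126 + 1.5Q gives Q_1 = 16.5714, P_1 = 150.8571; CS_1 = 274.6122, PS_1 = 205.9592.
Change in total surplus = (274.6122 + 205.9592) - (459.1837 + 344.3878) = -323.

-323.00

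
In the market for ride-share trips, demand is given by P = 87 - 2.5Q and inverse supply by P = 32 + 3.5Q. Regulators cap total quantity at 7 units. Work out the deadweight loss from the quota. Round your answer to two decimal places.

Unrestricted equilibrium: Q* = (87 - 32)/(2.5 + 3.5) = 9.1667.
At Q = 7 the demand price is 87 - 2.5(7) = 69.5 and the supply price is 32 + 3.5(7) = 56.5.
DWL = (1/2)(gap between curves at 7) x (Q* - 7) = (1/2)(13)(2.1667) = 14.0833.

14.08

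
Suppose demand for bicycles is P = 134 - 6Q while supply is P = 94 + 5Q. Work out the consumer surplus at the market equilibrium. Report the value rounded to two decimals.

Equilibrium: 134 - 6Q = 94 + 5Q, so Q* = 3.6364 and P* = 112.1818.
CS is the area between the demand curve and P* from 0 to Q*: (1/2)(3.6364)(21.8182) = 39.6694.

39.67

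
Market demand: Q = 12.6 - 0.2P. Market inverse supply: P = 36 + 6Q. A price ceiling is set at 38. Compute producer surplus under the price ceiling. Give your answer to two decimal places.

0.33

Rewriting demand in inverse form: P = 63 - 5Q.
Free-market equilibrium: 63 - 5Q = 36 + 6Q gives Q* = 2.4545, P* = 50.7273.
At P = 38, sellers supply (38 - 36)/6 = 0.3333 while buyers want more, so the quantity traded is 0.3333 at price 38.
PS is the triangle above supply below 38: (1/2)(0.3333)(38 - 36) = 0.3333.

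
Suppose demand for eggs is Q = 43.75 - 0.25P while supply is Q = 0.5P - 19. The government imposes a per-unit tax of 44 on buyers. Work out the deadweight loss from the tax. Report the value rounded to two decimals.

Rewriting demand in inverse form: P = 175 - 4Q.
Rewriting supply in inverse form: P = 38 + 2Q.
Pre-tax equilibrium: 175 - 4Q = 38 + 2Q gives Q* = 22.8333, P* = 83.6667.
With the tax, buyers' net willingness to pay falls by 44: (175 - 44) - 4Q = 38 + 2Q, so Q_t = 15.5. Buyers pay P_b = 113; sellers receive P_s = P_b - 44 = 69.
The welfare triangle lost has base Q* - Q_t = 7.3333 and height t = 44, so DWL = (1/2)(7.3333)(44) = 161.3333.

161.33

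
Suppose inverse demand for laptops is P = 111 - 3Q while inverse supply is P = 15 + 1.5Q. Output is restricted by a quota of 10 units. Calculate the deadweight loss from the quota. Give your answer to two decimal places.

289.00

Unrestricted equilibrium: Q* = (111 - 15)/(3 + 1.5) = 21.3333.
At Q = 10 the demand price is 111 - 3(10) = 81 and the supply price is 15 + 1.5(10) = 30.
DWL = (1/2)(gap between curves at 10) x (Q* - 10) = (1/2)(51)(11.3333) = 289.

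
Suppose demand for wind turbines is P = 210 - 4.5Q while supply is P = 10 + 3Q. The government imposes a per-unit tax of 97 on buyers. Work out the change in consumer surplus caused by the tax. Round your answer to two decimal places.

Without the tax, 210 - 4.5Q = 10 + 3Q so Q* = 26.6667 and P* = 90.
With the tax, buyers' net willingness to pay falls by 97: (210 - 97) - 4.5Q = 10 + 3Q, so Q_t = 13.7333. Buyers pay P_b = 148.2; sellers receive P_s = P_b - 97 = 51.2.
CS falls from (1/2)(26.6667)(120) = 1600 to (1/2)(13.7333)(61.8) = 424.36, a change of -1175.64.

-1175.64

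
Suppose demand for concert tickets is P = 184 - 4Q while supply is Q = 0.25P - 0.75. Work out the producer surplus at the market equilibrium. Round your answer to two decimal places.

Rewriting supply in inverse form: P = 3 + 4Q.
Equilibrium: 184 - 4Q = 3 + 4Q, so Q* = 22.625 and P* = 93.5.
PS is the area between P* and the supply curve from 0 to Q*: (1/2)(22.625)(90.5) = 1023.7812.

1023.78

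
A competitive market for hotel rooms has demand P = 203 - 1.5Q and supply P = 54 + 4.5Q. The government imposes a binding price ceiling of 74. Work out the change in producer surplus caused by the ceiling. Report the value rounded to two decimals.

-1343.12

Free-market equilibrium: 203 - 1.5Q = 54 + 4.5Q gives Q* = 24.8333, P* = 165.75.
At P = 74, sellers supply (74 - 54)/4.5 = 4.4444 while buyers want more, so the quantity traded is 4.4444 at price 74.
PS goes from (1/2)(24.8333)(111.75) = 1387.5625 to 44.4444 (computed as (74 - 54)(4.4444) - (1/2)(4.5)(4.4444)^2), a change of -1343.1181.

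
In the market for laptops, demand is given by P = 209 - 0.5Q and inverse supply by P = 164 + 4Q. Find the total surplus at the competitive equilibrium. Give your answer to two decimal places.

Setting demand equal to supply, 45 = 4.5Q, so Q* = 10 and P* = 204.
Total surplus is the full triangle between the curves from 0 to Q*: (1/2)(10)(209 - 164) = 225.

225.00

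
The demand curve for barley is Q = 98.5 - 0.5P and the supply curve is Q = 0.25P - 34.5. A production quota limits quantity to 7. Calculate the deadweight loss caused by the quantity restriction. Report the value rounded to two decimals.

24.08

Rewriting demand in inverse form: P = 197 - 2Q.
Rewriting supply in inverse form: P = 138 + 4Q.
Without the quota, 197 - 2Q = 138 + 4Q gives Q* = 9.8333.
At Q = 7 the demand price is 197 - 2(7) = 183 and the supply price is 138 + 4(7) = 166.
DWL = (1/2)(gap between curves at 7) x (Q* - 7) = (1/2)(17)(2.8333) = 24.0833.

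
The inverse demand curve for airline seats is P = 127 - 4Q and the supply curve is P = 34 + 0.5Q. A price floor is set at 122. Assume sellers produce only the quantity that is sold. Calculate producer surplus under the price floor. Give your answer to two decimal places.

109.61

Free-market equilibrium: 127 - 4Q = 34 + 0.5Q gives Q* = 20.6667, P* = 44.3333.
At P = 122, buyers demand (127 - 122)/4 = 1.25 while sellers would supply more, so the quantity traded is 1.25 at price 122.
The supply price at Q = 1.25 is 34.625. PS is the trapezoid between 122 and supply over [0, 1.25]: (1/2)[(122 - 34) + (122 - 34.625)](1.25) = 109.6094.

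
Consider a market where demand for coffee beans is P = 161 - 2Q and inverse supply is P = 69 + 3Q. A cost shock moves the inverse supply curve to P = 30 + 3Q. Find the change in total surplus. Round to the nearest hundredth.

869.70

Initial equilibrium: Q_0 = 18.4, P_0 = 124.2; CS_0 = (1/2)(18.4)(36.8) = 338.56, PS_0 = (1/2)(18.4)(55.2) = 507.84.
New equilibrium: 161 - 2Q = 30 + 3Q gives Q_1 = 26.2, P_1 = 108.6; CS_1 = 686.44, PS_1 = 1029.66.
Change in total surplus = (686.44 + 1029.66) - (338.56 + 507.84) = 869.7.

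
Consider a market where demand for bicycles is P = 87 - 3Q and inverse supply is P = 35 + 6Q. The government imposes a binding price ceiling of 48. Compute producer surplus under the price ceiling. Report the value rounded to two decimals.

14.08

Without the control, 87 - 3Q = 35 + 6Q so Q* = 5.7778 and P* = 69.6667.
At P = 48, sellers supply (48 - 35)/6 = 2.1667 while buyers want more, so the quantity traded is 2.1667 at price 48.
PS is the triangle above supply below 48: (1/2)(2.1667)(48 - 35) = 14.0833.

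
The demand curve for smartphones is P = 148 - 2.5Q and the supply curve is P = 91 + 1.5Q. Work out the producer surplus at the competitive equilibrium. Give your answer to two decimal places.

Equilibrium: 148 - 2.5Q = 91 + 1.5Q, so Q* = 14.25 and P* = 112.375.
The supply curve's price intercept is 91, so PS = (1/2)(Q*)(P* - 91) = (1/2)(14.25)(21.375) = 152.2969.

152.30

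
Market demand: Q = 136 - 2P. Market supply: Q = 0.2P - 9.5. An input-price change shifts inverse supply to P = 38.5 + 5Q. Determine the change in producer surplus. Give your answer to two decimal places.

37.19

Rewriting demand in inverse form: P = 68 - 0.5Q.
Rewriting supply in inverse form: P = 47.5 + 5Q.
Initial equilibrium: Q_0 = 3.7273, P_0 = 66.1364; CS_0 = (1/2)(3.7273)(1.8636) = 3.4731, PS_0 = (1/2)(3.7273)(18.6364) = 34.7314.
New equilibrium: 68 - 0.5Q = 38.5 + 5Q gives Q_1 = 5.3636, P_1 = 65.3182; CS_1 = 7.1921, PS_1 = 71.9215.
Change in producer surplus = 71.9215 - 34.7314 = 37.1901.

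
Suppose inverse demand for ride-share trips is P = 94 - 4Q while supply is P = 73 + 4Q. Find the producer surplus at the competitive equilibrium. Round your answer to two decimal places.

13.78

Setting demand equal to supply, 21 = 8Q, so Q* = 2.625 and P* = 83.5.
Producer surplus is the triangle above supply below P*: (1/2)(2.625)(83.5 - 73) = (1/2)(2.625)(10.5) = 13.7812.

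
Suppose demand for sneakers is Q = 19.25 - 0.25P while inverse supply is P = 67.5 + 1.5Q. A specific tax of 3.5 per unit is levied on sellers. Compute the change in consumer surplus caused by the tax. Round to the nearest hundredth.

-3.59

Rewriting demand in inverse form: P = 77 - 4Q.
Pre-tax equilibrium: 77 - 4Q = 67.5 + 1.5Q gives Q* = 1.7273, P* = 70.0909.
A tax on sellers shifts supply up by 3.5: 77 - 4Q = 67.5 + 1.5Q + 3.5, so Q_t = 1.0909. Buyers pay P_b = 72.6364; sellers receive P_s = P_b - 3.5 = 69.1364.
CS falls from (1/2)(1.7273)(6.9091) = 5.9669 to (1/2)(1.0909)(4.3636) = 2.3802, a change of -3.5868.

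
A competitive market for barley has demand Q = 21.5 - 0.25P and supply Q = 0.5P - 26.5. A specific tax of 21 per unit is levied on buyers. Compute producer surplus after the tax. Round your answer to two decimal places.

Rewriting demand in inverse form: P = 86 - 4Q.
Rewriting supply in inverse form: P = 53 + 2Q.
Pre-tax equilibrium: 86 - 4Q = 53 + 2Q gives Q* = 5.5, P* = 64.
A tax on buyers shifts demand down by 21: (86 - 21) - 4Q = 53 + 2Q, so Q_t = 2. Buyers pay P_b = 78; sellers receive P_s = P_b - 21 = 57.
Producer surplus is the triangle above supply below P_s: (1/2)(2)(57 - 53) = 4.

4.00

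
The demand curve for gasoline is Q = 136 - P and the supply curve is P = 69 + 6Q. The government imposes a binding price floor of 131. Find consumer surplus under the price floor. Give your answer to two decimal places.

Rewriting demand in inverse form: P = 136 - Q.
Free-market equilibrium: 136 - Q = 69 + 6Q gives Q* = 9.5714, P* = 126.4286.
At P = 131, buyers demand (136 - 131)/1 = 5 while sellers would supply more, so the quantity traded is 5 at price 131.
CS is the triangle under demand above 131: (1/2)(5)(136 - 131) = 12.5.

12.50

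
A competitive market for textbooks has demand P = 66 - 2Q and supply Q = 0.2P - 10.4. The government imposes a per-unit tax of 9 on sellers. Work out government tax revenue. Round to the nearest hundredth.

6.43

Rewriting supply in inverse form: P = 52 + 5Q.
Without the tax, 66 - 2Q = 52 + 5Q so Q* = 2 and P* = 62.
A tax on sellers shifts supply up by 9: 66 - 2Q = 52 + 5Q + 9, so Q_t = 0.7143. Buyers pay P_b = 64.5714; sellers receive P_s = P_b - 9 = 55.5714.
Tax revenue = t x Q_t = 9 x 0.7143 = 6.4286.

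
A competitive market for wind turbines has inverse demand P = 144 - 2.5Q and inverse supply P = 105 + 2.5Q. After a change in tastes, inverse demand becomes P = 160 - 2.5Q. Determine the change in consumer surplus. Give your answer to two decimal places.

Initial equilibrium: Q_0 = 7.8, P_0 = 124.5; CS_0 = (1/2)(7.8)(19.5) = 76.05, PS_0 = (1/2)(7.8)(19.5) = 76.05.
New equilibrium: 160 - 2.5Q = 105 + 2.5Q gives Q_1 = 11, P_1 = 132.5; CS_1 = 151.25, PS_1 = 151.25.
Change in consumer surplus = 151.25 - 76.05 = 75.2.

75.20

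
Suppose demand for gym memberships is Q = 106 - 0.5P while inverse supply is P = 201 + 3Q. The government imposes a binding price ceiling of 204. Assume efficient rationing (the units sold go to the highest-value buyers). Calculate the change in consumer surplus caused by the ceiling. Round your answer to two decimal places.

2.16

Rewriting demand in inverse form: P = 212 - 2Q.
Without the control, 212 - 2Q = 201 + 3Q so Q* = 2.2 and P* = 207.6.
At the ceiling price 204, quantity supplied is (204 - 201)/3 = 1; supply is the short side, so Q = 1 trades at P = 204.
CS goes from (1/2)(2.2)(4.4) = 4.84 to 7 (computed as (212 - 204)(1) - (1/2)(2)(1)^2), a change of 2.16.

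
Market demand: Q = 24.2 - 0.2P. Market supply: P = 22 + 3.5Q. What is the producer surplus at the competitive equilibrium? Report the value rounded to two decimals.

237.39

Rewriting demand in inverse form: P = 121 - 5Q.
Equilibrium: 121 - 5Q = 22 + 3.5Q, so Q* = 11.6471 and P* = 62.7647.
PS is the area between P* and the supply curve from 0 to Q*: (1/2)(11.6471)(40.7647) = 237.3945.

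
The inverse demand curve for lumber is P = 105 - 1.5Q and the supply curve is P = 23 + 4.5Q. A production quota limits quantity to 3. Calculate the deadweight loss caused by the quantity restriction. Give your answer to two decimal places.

341.33

Without the quota, 105 - 1.5Q = 23 + 4.5Q gives Q* = 13.6667.
At Q = 3 the demand price is 105 - 1.5(3) = 100.5 and the supply price is 23 + 4.5(3) = 36.5.
DWL = (1/2)(gap between curves at 3) x (Q* - 3) = (1/2)(64)(10.6667) = 341.3333.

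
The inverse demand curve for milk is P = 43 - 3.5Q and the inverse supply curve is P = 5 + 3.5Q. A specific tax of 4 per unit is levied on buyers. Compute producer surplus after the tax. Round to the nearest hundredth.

Without the tax, 43 - 3.5Q = 5 + 3.5Q so Q* = 5.4286 and P* = 24.
With the tax, buyers' net willingness to pay falls by 4: (43 - 4) - 3.5Q = 5 + 3.5Q, so Q_t = 4.8571. Buyers pay P_b = 26; sellers receive P_s = P_b - 4 = 22.
PS = (1/2)(Q_t)(P_s - 5) = (1/2)(4.8571)(17) = 41.2857.

41.29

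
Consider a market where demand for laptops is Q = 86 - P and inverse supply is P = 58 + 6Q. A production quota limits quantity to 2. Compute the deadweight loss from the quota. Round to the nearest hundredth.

Rewriting demand in inverse form: P = 86 - Q.
Without the quota, 86 - Q = 58 + 6Q gives Q* = 4.
At Q = 2 the demand price is 86 - (2) = 84 and the supply price is 58 + 6(2) = 70.
DWL = (1/2)(gap between curves at 2) x (Q* - 2) = (1/2)(14)(2) = 14.

14.00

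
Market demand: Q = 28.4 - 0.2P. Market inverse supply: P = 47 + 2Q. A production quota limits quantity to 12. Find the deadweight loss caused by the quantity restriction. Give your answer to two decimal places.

8.64

Rewriting demand in inverse form: P = 142 - 5Q.
Unrestricted equilibrium: Q* = (142 - 47)/(5 + 2) = 13.5714.
At Q = 12 the demand price is 142 - 5(12) = 82 and the supply price is 47 + 2(12) = 71.
DWL = (1/2)(gap between curves at 12) x (Q* - 12) = (1/2)(11)(1.5714) = 8.6429.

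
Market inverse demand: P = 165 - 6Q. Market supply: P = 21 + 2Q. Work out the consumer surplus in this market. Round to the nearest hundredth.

Set 165 - 6Q = 21 + 2Q, which gives 144 = 8Q, so Q* = 18 and P* = 165 - 6(18) = 57.
Consumer surplus is the triangle under demand above P*: (1/2)(18)(165 - 57) = (1/2)(18)(108) = 972.

972.00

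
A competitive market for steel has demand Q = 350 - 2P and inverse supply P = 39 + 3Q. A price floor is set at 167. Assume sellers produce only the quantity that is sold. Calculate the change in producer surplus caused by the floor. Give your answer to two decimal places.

Rewriting demand in inverse form: P = 175 - 0.5Q.
Without the control, 175 - 0.5Q = 39 + 3Q so Q* = 38.8571 and P* = 155.5714.
At P = 167, buyers demand (175 - 167)/0.5 = 16 while sellers would supply more, so the quantity traded is 16 at price 167.
PS goes from (1/2)(38.8571)(116.5714) = 2264.8163 to 1664 (computed as (167 - 39)(16) - (1/2)(3)(16)^2), a change of -600.8163.

-600.82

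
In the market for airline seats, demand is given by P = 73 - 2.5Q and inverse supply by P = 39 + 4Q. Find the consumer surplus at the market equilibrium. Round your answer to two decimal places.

34.20

Set 73 - 2.5Q = 39 + 4Q, which gives 34 = 6.5Q, so Q* = 5.2308 and P* = 73 - 2.5(5.2308) = 59.9231.
The demand choke price is 73, so CS = (1/2)(Q*)(73 - P*) = (1/2)(5.2308)(13.0769) = 34.2012.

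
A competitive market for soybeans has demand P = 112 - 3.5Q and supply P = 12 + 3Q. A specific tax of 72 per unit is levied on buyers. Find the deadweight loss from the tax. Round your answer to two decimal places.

Pre-tax equilibrium: 112 - 3.5Q = 12 + 3Q gives Q* = 15.3846, P* = 58.1538.
A tax on buyers shifts demand down by 72: (112 - 72) - 3.5Q = 12 + 3Q, so Q_t = 4.3077. Buyers pay P_b = 96.9231; sellers receive P_s = P_b - 72 = 24.9231.
Deadweight loss is the triangle between the curves from Q_t to Q*: (1/2)(15.3846 - 4.3077)(72) = 398.7692.

398.77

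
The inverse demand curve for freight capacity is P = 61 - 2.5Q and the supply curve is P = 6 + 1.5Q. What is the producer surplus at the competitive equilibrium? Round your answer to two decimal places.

Equilibrium: 61 - 2.5Q = 6 + 1.5Q, so Q* = 13.75 and P* = 26.625.
PS is the area between P* and the supply curve from 0 to Q*: (1/2)(13.75)(20.625) = 141.7969.

141.80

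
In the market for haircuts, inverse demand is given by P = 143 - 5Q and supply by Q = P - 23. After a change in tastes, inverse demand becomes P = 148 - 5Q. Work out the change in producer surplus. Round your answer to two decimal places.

Rewriting supply in inverse form: P = 23 + Q.
Initial equilibrium: Q_0 = 20, P_0 = 43; CS_0 = (1/2)(20)(100) = 1000, PS_0 = (1/2)(20)(20) = 200.
New equilibrium: 148 - 5Q = 23 + Q gives Q_1 = 20.8333, P_1 = 43.8333; CS_1 = 1085.0694, PS_1 = 217.0139.
Change in producer surplus = 217.0139 - 200 = 17.0139.

17.01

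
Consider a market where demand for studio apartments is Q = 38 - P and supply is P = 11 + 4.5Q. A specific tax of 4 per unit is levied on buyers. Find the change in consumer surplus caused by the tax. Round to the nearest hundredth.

Rewriting demand in inverse form: P = 38 - Q.
Pre-tax equilibrium: 38 - Q = 11 + 4.5Q gives Q* = 4.9091, P* = 33.0909.
With the tax, buyers' net willingness to pay falls by 4: (38 - 4) - Q = 11 + 4.5Q, so Q_t = 4.1818. Buyers pay P_b = 33.8182; sellers receive P_s = P_b - 4 = 29.8182.
CS falls from (1/2)(4.9091)(4.9091) = 12.0496 to (1/2)(4.1818)(4.1818) = 8.7438, a change of -3.3058.

-3.31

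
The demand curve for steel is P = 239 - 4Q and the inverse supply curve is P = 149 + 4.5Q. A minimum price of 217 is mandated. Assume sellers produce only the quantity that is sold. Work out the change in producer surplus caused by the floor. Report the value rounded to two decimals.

53.69

Without the control, 239 - 4Q = 149 + 4.5Q so Q* = 10.5882 and P* = 196.6471.
At the floor price 217, quantity demanded is (239 - 217)/4 = 5.5; demand is the short side, so Q = 5.5 trades at P = 217.
PS goes from (1/2)(10.5882)(47.6471) = 252.2491 to 305.9375 (computed as (217 - 149)(5.5) - (1/2)(4.5)(5.5)^2), a change of 53.6884.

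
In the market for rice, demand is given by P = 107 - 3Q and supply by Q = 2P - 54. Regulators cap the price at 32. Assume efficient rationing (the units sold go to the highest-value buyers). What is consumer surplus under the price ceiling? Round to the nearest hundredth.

600.00

Rewriting supply in inverse form: P = 27 + 0.5Q.
Without the control, 107 - 3Q = 27 + 0.5Q so Q* = 22.8571 and P* = 38.4286.
At the ceiling price 32, quantity supplied is (32 - 27)/0.5 = 10; supply is the short side, so Q = 10 trades at P = 32.
The demand price at Q = 10 is 77. CS is the trapezoid between demand and 32 over [0, 10]: (1/2)[(107 - 32) + (77 - 32)](10) = 600.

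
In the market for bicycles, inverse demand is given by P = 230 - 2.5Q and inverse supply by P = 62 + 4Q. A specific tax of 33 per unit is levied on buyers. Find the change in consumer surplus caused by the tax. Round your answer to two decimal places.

Pre-tax equilibrium: 230 - 2.5Q = 62 + 4Q gives Q* = 25.8462, P* = 165.3846.
A tax on buyers shifts demand down by 33: (230 - 33) - 2.5Q = 62 + 4Q, so Q_t = 20.7692. Buyers pay P_b = 178.0769; sellers receive P_s = P_b - 33 = 145.0769.
CS falls from (1/2)(25.8462)(64.6154) = 835.0296 to (1/2)(20.7692)(51.9231) = 539.2012, a change of -295.8284.

-295.83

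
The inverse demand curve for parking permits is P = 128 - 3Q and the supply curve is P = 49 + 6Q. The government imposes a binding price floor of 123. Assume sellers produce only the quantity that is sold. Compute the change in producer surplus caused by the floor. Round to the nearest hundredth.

Without the control, 128 - 3Q = 49 + 6Q so Q* = 8.7778 and P* = 101.6667.
At P = 123, buyers demand (128 - 123)/3 = 1.6667 while sellers would supply more, so the quantity traded is 1.6667 at price 123.
PS goes from (1/2)(8.7778)(52.6667) = 231.1481 to 115 (computed as (123 - 49)(1.6667) - (1/2)(6)(1.6667)^2), a change of -116.1481.

-116.15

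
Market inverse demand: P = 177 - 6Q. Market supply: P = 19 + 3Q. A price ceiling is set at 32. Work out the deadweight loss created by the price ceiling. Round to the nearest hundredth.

786.72

Without the control, 177 - 6Q = 19 + 3Q so Q* = 17.5556 and P* = 71.6667.
At P = 32, sellers supply (32 - 19)/3 = 4.3333 while buyers want more, so the quantity traded is 4.3333 at price 32.
The lost-trades triangle has base Q* - 4.3333 = 13.2222 and height equal to the gap between the curves at Q = 4.3333, which is 151 - 32 = 119. DWL = (1/2)(13.2222)(119) = 786.7222.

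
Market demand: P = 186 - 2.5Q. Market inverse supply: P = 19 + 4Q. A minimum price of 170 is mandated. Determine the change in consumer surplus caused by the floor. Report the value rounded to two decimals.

Free-market equilibrium: 186 - 2.5Q = 19 + 4Q gives Q* = 25.6923, P* = 121.7692.
At P = 170, buyers demand (186 - 170)/2.5 = 6.4 while sellers would supply more, so the quantity traded is 6.4 at price 170.
CS goes from (1/2)(25.6923)(64.2308) = 825.1183 to 51.2 (computed as (186 - 170)(6.4) - (1/2)(2.5)(6.4)^2), a change of -773.9183.

-773.92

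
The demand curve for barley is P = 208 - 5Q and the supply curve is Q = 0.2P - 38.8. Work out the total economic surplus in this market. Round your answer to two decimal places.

Rewriting supply in inverse form: P = 194 + 5Q.
Equilibrium: 208 - 5Q = 194 + 5Q, so Q* = 1.4 and P* = 201.
Total surplus is the full triangle between the curves from 0 to Q*: (1/2)(1.4)(208 - 194) = 9.8.

9.80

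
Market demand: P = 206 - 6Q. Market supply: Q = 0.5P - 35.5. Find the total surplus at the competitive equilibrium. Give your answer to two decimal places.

Rewriting supply in inverse form: P = 71 + 2Q.
Equilibrium: 206 - 6Q = 71 + 2Q, so Q* = 16.875 and P* = 104.75.
CS = (1/2)(16.875)(101.25) = 854.2969 and PS = (1/2)(16.875)(33.75) = 284.7656, so total surplus = 1139.0625.

1139.06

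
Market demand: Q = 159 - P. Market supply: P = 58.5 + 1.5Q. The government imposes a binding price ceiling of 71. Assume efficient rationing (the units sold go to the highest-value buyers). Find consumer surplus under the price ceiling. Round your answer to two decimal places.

Rewriting demand in inverse form: P = 159 - Q.
Free-market equilibrium: 159 - Q = 58.5 + 1.5Q gives Q* = 40.2, P* = 118.8.
At the ceiling price 71, quantity supplied is (71 - 58.5)/1.5 = 8.3333; supply is the short side, so Q = 8.3333 trades at P = 71.
The demand price at Q = 8.3333 is 150.6667. CS is the trapezoid between demand and 71 over [0, 8.3333]: (1/2)[(159 - 71) + (150.6667 - 71)](8.3333) = 698.6111.

698.61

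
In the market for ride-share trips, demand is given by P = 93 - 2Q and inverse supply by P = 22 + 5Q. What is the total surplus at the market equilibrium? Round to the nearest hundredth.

Setting demand equal to supply, 71 = 7Q, so Q* = 10.1429 and P* = 72.7143.
CS = (1/2)(10.1429)(20.2857) = 102.8776 and PS = (1/2)(10.1429)(50.7143) = 257.1939, so total surplus = 360.0714.

360.07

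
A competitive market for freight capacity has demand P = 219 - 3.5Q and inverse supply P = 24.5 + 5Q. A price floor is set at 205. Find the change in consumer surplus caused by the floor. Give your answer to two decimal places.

Free-market equilibrium: 219 - 3.5Q = 24.5 + 5Q gives Q* = 22.8824, P* = 138.9118.
At the floor price 205, quantity demanded is (219 - 205)/3.5 = 4; demand is the short side, so Q = 4 trades at P = 205.
CS goes from (1/2)(22.8824)(80.0882) = 916.3036 to 28 (computed as (219 - 205)(4) - (1/2)(3.5)(4)^2), a change of -888.3036.

-888.30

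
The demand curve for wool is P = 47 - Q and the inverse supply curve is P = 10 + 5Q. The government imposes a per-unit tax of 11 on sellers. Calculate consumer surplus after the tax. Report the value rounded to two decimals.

9.39

Pre-tax equilibrium: 47 - Q = 10 + 5Q gives Q* = 6.1667, P* = 40.8333.
A tax on sellers shifts supply up by 11: 47 - Q = 10 + 5Q + 11, so Q_t = 4.3333. Buyers pay P_b = 42.6667; sellers receive P_s = P_b - 11 = 31.6667.
Consumer surplus is the triangle under demand above P_b: (1/2)(4.3333)(47 - 42.6667) = 9.3889.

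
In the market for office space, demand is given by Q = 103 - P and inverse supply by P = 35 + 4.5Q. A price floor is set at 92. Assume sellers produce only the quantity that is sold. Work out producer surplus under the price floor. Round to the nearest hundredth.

Rewriting demand in inverse form: P = 103 - Q.
Without the control, 103 - Q = 35 + 4.5Q so Q* = 12.3636 and P* = 90.6364.
At P = 92, buyers demand (103 - 92)/1 = 11 while sellers would supply more, so the quantity traded is 11 at price 92.
The supply price at Q = 11 is 84.5. PS is the trapezoid between 92 and supply over [0, 11]: (1/2)[(92 - 35) + (92 - 84.5)](11) = 354.75.

354.75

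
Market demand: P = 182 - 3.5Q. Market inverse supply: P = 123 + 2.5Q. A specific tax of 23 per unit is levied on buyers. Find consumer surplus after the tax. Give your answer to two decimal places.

Pre-tax equilibrium: 182 - 3.5Q = 123 + 2.5Q gives Q* = 9.8333, P* = 147.5833.
With the tax, buyers' net willingness to pay falls by 23: (182 - 23) - 3.5Q = 123 + 2.5Q, so Q_t = 6. Buyers pay P_b = 161; sellers receive P_s = P_b - 23 = 138.
Consumer surplus is the triangle under demand above P_b: (1/2)(6)(182 - 161) = 63.

63.00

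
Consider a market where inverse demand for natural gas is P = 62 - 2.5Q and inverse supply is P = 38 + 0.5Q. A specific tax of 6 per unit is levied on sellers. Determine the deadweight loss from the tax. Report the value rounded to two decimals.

6.00

Without the tax, 62 - 2.5Q = 38 + 0.5Q so Q* = 8 and P* = 42.
A tax on sellers shifts supply up by 6: 62 - 2.5Q = 38 + 0.5Q + 6, so Q_t = 6. Buyers pay P_b = 47; sellers receive P_s = P_b - 6 = 41.
The welfare triangle lost has base Q* - Q_t = 2 and height t = 6, so DWL = (1/2)(2)(6) = 6.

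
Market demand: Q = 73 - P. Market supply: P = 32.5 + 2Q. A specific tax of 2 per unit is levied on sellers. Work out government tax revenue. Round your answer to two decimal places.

Rewriting demand in inverse form: P = 73 - Q.
Pre-tax equilibrium: 73 - Q = 32.5 + 2Q gives Q* = 13.5, P* = 59.5.
A tax on sellers shifts supply up by 2: 73 - Q = 32.5 + 2Q + 2, so Q_t = 12.8333. Buyers pay P_b = 60.1667; sellers receive P_s = P_b - 2 = 58.1667.
Tax revenue = t x Q_t = 2 x 12.8333 = 25.6667.

25.67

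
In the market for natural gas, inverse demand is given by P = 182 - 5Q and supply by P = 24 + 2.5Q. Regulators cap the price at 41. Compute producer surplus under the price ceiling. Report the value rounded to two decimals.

Without the control, 182 - 5Q = 24 + 2.5Q so Q* = 21.0667 and P* = 76.6667.
At the ceiling price 41, quantity supplied is (41 - 24)/2.5 = 6.8; supply is the short side, so Q = 6.8 trades at P = 41.
PS is the triangle above supply below 41: (1/2)(6.8)(41 - 24) = 57.8.

57.80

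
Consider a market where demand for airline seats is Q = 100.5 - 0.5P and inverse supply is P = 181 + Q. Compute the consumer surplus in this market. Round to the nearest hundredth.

Rewriting demand in inverse form: P = 201 - 2Q.
Equilibrium: 201 - 2Q = 181 + Q, so Q* = 6.6667 and P* = 187.6667.
CS is the area between the demand curve and P* from 0 to Q*: (1/2)(6.6667)(13.3333) = 44.4444.

44.44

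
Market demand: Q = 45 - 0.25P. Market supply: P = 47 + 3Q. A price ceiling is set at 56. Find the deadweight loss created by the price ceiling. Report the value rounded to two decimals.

896.00

Rewriting demand in inverse form: P = 180 - 4Q.
Without the control, 180 - 4Q = 47 + 3Q so Q* = 19 and P* = 104.
At the ceiling price 56, quantity supplied is (56 - 47)/3 = 3; supply is the short side, so Q = 3 trades at P = 56.
The lost-trades triangle has base Q* - 3 = 16 and height equal to the gap between the curves at Q = 3, which is 168 - 56 = 112. DWL = (1/2)(16)(112) = 896.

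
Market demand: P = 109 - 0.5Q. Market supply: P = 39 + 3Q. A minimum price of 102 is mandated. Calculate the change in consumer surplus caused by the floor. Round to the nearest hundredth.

-51.00

Without the control, 109 - 0.5Q = 39 + 3Q so Q* = 20 and P* = 99.
At P = 102, buyers demand (109 - 102)/0.5 = 14 while sellers would supply more, so the quantity traded is 14 at price 102.
CS goes from (1/2)(20)(10) = 100 to 49 (computed as (109 - 102)(14) - (1/2)(0.5)(14)^2), a change of -51.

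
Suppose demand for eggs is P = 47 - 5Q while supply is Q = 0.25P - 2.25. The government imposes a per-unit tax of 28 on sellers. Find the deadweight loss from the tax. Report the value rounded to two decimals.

43.56

Rewriting supply in inverse form: P = 9 + 4Q.
Pre-tax equilibrium: 47 - 5Q = 9 + 4Q gives Q* = 4.2222, P* = 25.8889.
A tax on sellers shifts supply up by 28: 47 - 5Q = 9 + 4Q + 28, so Q_t = 1.1111. Buyers pay P_b = 41.4444; sellers receive P_s = P_b - 28 = 13.4444.
The welfare triangle lost has base Q* - Q_t = 3.1111 and height t = 28, so DWL = (1/2)(3.1111)(28) = 43.5556.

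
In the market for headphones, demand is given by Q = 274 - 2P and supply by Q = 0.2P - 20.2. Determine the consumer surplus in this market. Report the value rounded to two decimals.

10.71

Rewriting demand in inverse form: P = 137 - 0.5Q.
Rewriting supply in inverse form: P = 101 + 5Q.
Setting demand equal to supply, 36 = 5.5Q, so Q* = 6.5455 and P* = 133.7273.
Consumer surplus is the triangle under demand above P*: (1/2)(6.5455)(137 - 133.7273) = (1/2)(6.5455)(3.2727) = 10.7107.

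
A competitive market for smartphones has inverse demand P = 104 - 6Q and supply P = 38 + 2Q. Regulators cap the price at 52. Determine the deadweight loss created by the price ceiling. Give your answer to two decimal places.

Without the control, 104 - 6Q = 38 + 2Q so Q* = 8.25 and P* = 54.5.
At the ceiling price 52, quantity supplied is (52 - 38)/2 = 7; supply is the short side, so Q = 7 trades at P = 52.
The lost-trades triangle has base Q* - 7 = 1.25 and height equal to the gap between the curves at Q = 7, which is 62 - 52 = 10. DWL = (1/2)(1.25)(10) = 6.25.

6.25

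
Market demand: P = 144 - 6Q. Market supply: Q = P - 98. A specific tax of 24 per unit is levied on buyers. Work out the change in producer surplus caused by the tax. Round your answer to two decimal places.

-16.65

Rewriting supply in inverse form: P = 98 + Q.
Pre-tax equilibrium: 144 - 6Q = 98 + Q gives Q* = 6.5714, P* = 104.5714.
A tax on buyers shifts demand down by 24: (144 - 24) - 6Q = 98 + Q, so Q_t = 3.1429. Buyers pay P_b = 125.1429; sellers receive P_s = P_b - 24 = 101.1429.
PS falls from (1/2)(6.5714)(6.5714) = 21.5918 to (1/2)(3.1429)(3.1429) = 4.9388, a change of -16.6531.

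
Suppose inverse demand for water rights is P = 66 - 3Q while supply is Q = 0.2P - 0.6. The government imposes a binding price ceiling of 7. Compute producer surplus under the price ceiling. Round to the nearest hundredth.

Rewriting supply in inverse form: P = 3 + 5Q.
Free-market equilibrium: 66 - 3Q = 3 + 5Q gives Q* = 7.875, P* = 42.375.
At the ceiling price 7, quantity supplied is (7 - 3)/5 = 0.8; supply is the short side, so Q = 0.8 trades at P = 7.
PS is the triangle above supply below 7: (1/2)(0.8)(7 - 3) = 1.6.

1.60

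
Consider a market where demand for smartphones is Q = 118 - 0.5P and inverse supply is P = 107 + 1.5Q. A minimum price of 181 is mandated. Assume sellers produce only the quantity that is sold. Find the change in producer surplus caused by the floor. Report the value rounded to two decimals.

Rewriting demand in inverse form: P = 236 - 2Q.
Without the control, 236 - 2Q = 107 + 1.5Q so Q* = 36.8571 and P* = 162.2857.
At the floor price 181, quantity demanded is (236 - 181)/2 = 27.5; demand is the short side, so Q = 27.5 trades at P = 181.
PS goes from (1/2)(36.8571)(55.2857) = 1018.8367 to 1467.8125 (computed as (181 - 107)(27.5) - (1/2)(1.5)(27.5)^2), a change of 448.9758.

448.98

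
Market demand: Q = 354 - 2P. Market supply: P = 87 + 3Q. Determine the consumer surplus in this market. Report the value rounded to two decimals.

165.31

Rewriting demand in inverse form: P = 177 - 0.5Q.
Equilibrium: 177 - 0.5Q = 87 + 3Q, so Q* = 25.7143 and P* = 164.1429.
CS is the area between the demand curve and P* from 0 to Q*: (1/2)(25.7143)(12.8571) = 165.3061.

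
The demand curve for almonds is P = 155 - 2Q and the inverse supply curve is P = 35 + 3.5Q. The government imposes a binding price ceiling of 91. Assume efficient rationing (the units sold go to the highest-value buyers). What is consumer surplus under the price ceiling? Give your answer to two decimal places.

Free-market equilibrium: 155 - 2Q = 35 + 3.5Q gives Q* = 21.8182, P* = 111.3636.
At P = 91, sellers supply (91 - 35)/3.5 = 16 while buyers want more, so the quantity traded is 16 at price 91.
The demand price at Q = 16 is 123. CS is the trapezoid between demand and 91 over [0, 16]: (1/2)[(155 - 91) + (123 - 91)](16) = 768.

768.00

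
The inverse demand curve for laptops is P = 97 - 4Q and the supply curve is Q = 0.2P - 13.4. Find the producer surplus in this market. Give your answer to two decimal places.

Rewriting supply in inverse form: P = 67 + 5Q.
Setting demand equal to supply, 30 = 9Q, so Q* = 3.3333 and P* = 83.6667.
PS is the area between P* and the supply curve from 0 to Q*: (1/2)(3.3333)(16.6667) = 27.7778.

27.78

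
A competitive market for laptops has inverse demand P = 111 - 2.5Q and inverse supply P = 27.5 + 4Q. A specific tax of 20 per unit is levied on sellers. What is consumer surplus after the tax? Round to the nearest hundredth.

Pre-tax equilibrium: 111 - 2.5Q = 27.5 + 4Q gives Q* = 12.8462, P* = 78.8846.
With the tax, sellers need 20 more per unit: 111 - 2.5Q = 27.5 + 4Q + 20, so Q_t = 9.7692. Buyers pay P_b = 86.5769; sellers receive P_s = P_b - 20 = 66.5769.
CS = (1/2)(Q_t)(111 - P_b) = (1/2)(9.7692)(24.4231) = 119.2973.

119.30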